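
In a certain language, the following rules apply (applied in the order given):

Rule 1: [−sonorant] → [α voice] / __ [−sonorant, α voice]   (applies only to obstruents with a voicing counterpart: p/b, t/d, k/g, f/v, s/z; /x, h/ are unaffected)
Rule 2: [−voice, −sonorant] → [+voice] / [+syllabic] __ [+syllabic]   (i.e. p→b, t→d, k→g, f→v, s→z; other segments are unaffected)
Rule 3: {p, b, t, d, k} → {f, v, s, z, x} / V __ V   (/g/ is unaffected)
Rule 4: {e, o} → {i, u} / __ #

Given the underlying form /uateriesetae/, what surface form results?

Rule 1 (regressive voicing assimilation): no segment meets the environment; /uateriesetae/ is unchanged.
Rule 2 (intervocalic voicing): /t/ is a voiceless obstruent between vowels /a/ and /e/, so it voices to [d]. /s/ is a voiceless obstruent between vowels /e/ and /e/, so it voices to [z]. /t/ is a voiceless obstruent between vowels /e/ and /a/, so it voices to [d]. /uateriesetae/ → uaderiezedae.
Rule 3 (intervocalic spirantization): /d/ is a stop between vowels /a/ and /e/, so it spirantizes to the fricative [z]. /d/ is a stop between vowels /e/ and /a/, so it spirantizes to the fricative [z]. /uaderiezedae/ → uazeriezezae.
Rule 4 (final vowel raising): /e/ is a mid vowel in word-final position, so it raises to [i]. /uazeriezezae/ → uazeriezezai.

uazeriezezai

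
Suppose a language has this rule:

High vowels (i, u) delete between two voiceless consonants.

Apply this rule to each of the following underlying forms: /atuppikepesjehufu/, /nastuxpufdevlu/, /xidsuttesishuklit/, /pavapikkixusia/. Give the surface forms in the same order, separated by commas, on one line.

/atuppikepesjehufu/: /u/ is a high vowel flanked by voiceless consonants /t/ and /p/, so it deletes. /i/ is a high vowel flanked by voiceless consonants /p/ and /k/, so it deletes. /u/ is a high vowel flanked by voiceless consonants /h/ and /f/, so it deletes. → [atppkepesjehfu].
/nastuxpufdevlu/: /u/ is a high vowel flanked by voiceless consonants /t/ and /x/, so it deletes. /u/ is a high vowel flanked by voiceless consonants /p/ and /f/, so it deletes. → [nastxpfdevlu].
/xidsuttesishuklit/: /u/ is a high vowel flanked by voiceless consonants /s/ and /t/, so it deletes. /i/ is a high vowel flanked by voiceless consonants /s/ and /s/, so it deletes. /u/ is a high vowel flanked by voiceless consonants /h/ and /k/, so it deletes. → [xidsttesshklit].
/pavapikkixusia/: /i/ is a high vowel flanked by voiceless consonants /p/ and /k/, so it deletes. /i/ is a high vowel flanked by voiceless consonants /k/ and /x/, so it deletes. /u/ is a high vowel flanked by voiceless consonants /x/ and /s/, so it deletes. → [pavapkkxsia].

atppkepesjehfu, nastxpfdevlu, xidsttesshklit, pavapkkxsia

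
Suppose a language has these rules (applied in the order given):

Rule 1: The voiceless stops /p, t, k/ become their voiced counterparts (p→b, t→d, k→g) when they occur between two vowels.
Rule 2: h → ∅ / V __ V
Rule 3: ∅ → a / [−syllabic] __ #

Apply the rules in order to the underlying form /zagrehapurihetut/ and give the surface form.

Rule 1 (intervocalic voicing): /p/ is a voiceless stop between vowels /a/ and /u/, so it voices to [b]. /t/ is a voiceless stop between vowels /e/ and /u/, so it voices to [d]. /zagrehapurihetut/ → zagrehaburihedut.
Rule 2 (intervocalic h-deletion): /h/ occurs between vowels /e/ and /a/, so it deletes. /h/ occurs between vowels /i/ and /e/, so it deletes. /zagrehaburihedut/ → zagreaburiedut.
Rule 3 (final a-epenthesis): the form ends in the consonant /t/, so [a] is inserted word-finally. /zagreaburiedut/ → zagreaburieduta.

zagreaburieduta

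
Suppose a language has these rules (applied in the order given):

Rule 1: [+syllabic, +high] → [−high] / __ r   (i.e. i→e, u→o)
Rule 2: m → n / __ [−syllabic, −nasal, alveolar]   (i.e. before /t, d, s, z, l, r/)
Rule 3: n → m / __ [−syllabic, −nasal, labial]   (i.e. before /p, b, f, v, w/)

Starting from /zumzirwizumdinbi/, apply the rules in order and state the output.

zunzerwizundimbi

Rule 1 (pre-rhotic lowering): /i/ is a high vowel immediately before /r/, so it lowers to [e]. /zumzirwizumdinbi/ → zumzerwizumdinbi.
Rule 2 (nasal place assimilation): /m/ precedes the alveolar consonant /z/, so it assimilates in place to [n]. /m/ precedes the alveolar consonant /d/, so it assimilates in place to [n]. /zumzerwizumdinbi/ → zunzerwizundinbi.
Rule 3 (nasal place assimilation): /n/ precedes the labial consonant /b/, so it assimilates in place to [m]. /zunzerwizundinbi/ → zunzerwizundimbi.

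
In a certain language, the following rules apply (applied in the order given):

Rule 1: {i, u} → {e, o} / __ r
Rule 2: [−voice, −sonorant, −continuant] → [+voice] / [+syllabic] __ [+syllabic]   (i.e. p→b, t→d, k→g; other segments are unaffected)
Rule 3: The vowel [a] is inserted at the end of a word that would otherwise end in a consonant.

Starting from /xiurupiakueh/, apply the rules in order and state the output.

Rule 1 (pre-rhotic lowering): /u/ is a high vowel immediately before /r/, so it lowers to [o]. /xiurupiakueh/ → xiorupiakueh.
Rule 2 (intervocalic voicing): /p/ is a voiceless stop between vowels /u/ and /i/, so it voices to [b]. /k/ is a voiceless stop between vowels /a/ and /u/, so it voices to [g]. /xiorupiakueh/ → xiorubiagueh.
Rule 3 (final a-epenthesis): the form ends in the consonant /h/, so [a] is inserted word-finally. /xiorubiagueh/ → xiorubiagueha.

xiorubiagueha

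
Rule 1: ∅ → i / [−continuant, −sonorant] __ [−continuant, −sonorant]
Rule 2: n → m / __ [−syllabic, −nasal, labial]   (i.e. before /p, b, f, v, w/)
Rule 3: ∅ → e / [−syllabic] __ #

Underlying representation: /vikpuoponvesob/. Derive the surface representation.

vikipuopomvesobe

Rule 1 (stop-cluster i-epenthesis): /k/ and /p/ form a stop–stop cluster, so [i] is inserted between them. /vikpuoponvesob/ → vikipuoponvesob.
Rule 2 (nasal place assimilation): /n/ precedes the labial consonant /v/, so it assimilates in place to [m]. /vikipuoponvesob/ → vikipuopomvesob.
Rule 3 (final e-epenthesis): the form ends in the consonant /b/, so [e] is inserted word-finally. /vikipuopomvesob/ → vikipuopomvesobe.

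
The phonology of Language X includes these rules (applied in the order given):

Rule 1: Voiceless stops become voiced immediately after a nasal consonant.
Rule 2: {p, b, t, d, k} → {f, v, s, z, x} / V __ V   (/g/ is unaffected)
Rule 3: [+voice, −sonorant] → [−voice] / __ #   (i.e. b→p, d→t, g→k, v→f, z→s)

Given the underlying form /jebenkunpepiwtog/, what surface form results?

Rule 1 (post-nasal voicing): /k/ is a voiceless stop immediately after the nasal /n/, so it voices to [g]. /p/ is a voiceless stop immediately after the nasal /n/, so it voices to [b]. /jebenkunpepiwtog/ → jebengunbepiwtog.
Rule 2 (intervocalic spirantization): /b/ is a stop between vowels /e/ and /e/, so it spirantizes to the fricative [v]. /p/ is a stop between vowels /e/ and /i/, so it spirantizes to the fricative [f]. /jebengunbepiwtog/ → jevengunbefiwtog.
Rule 3 (final devoicing): /g/ is a voiced obstruent in word-final position, so it devoices to [k]. /jevengunbefiwtog/ → jevengunbefiwtok.

jevengunbefiwtok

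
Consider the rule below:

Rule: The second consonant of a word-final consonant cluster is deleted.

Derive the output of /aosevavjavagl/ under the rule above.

/l/ is the second consonant of a word-final cluster /gl/, so it deletes.
The other instances of /s/, /v/, /j/, /g/ do not occur in the required environment and remain unchanged.
Surface form: [aosevavjavag].

aosevavjavag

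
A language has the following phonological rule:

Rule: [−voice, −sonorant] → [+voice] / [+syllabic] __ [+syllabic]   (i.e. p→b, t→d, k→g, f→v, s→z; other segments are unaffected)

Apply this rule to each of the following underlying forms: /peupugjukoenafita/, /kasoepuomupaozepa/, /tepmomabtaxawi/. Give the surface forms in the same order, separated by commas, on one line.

peubugjugoenavida, kazoebuomubaozeba, tepmomabtaxawi

/peupugjukoenafita/: /p/ is a voiceless obstruent between vowels /u/ and /u/, so it voices to [b]. /k/ is a voiceless obstruent between vowels /u/ and /o/, so it voices to [g]. /f/ is a voiceless obstruent between vowels /a/ and /i/, so it voices to [v]. /t/ is a voiceless obstruent between vowels /i/ and /a/, so it voices to [d]. → [peubugjugoenavida].
/kasoepuomupaozepa/: /s/ is a voiceless obstruent between vowels /a/ and /o/, so it voices to [z]. /p/ is a voiceless obstruent between vowels /e/ and /u/, so it voices to [b]. /p/ is a voiceless obstruent between vowels /u/ and /a/, so it voices to [b]. /p/ is a voiceless obstruent between vowels /e/ and /a/, so it voices to [b]. → [kazoebuomubaozeba].
/tepmomabtaxawi/: the rule's environment is not met; surfaces unchanged as [tepmomabtaxawi].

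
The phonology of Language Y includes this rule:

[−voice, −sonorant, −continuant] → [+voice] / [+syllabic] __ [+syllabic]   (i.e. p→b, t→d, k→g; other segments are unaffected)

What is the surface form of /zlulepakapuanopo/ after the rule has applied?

zlulebagabuanobo

/p/ is a voiceless stop between vowels /e/ and /a/, so it voices to [b].
/k/ is a voiceless stop between vowels /a/ and /a/, so it voices to [g].
/p/ is a voiceless stop between vowels /a/ and /u/, so it voices to [b].
/p/ is a voiceless stop between vowels /o/ and /o/, so it voices to [b].
Surface form: [zlulebagabuanobo].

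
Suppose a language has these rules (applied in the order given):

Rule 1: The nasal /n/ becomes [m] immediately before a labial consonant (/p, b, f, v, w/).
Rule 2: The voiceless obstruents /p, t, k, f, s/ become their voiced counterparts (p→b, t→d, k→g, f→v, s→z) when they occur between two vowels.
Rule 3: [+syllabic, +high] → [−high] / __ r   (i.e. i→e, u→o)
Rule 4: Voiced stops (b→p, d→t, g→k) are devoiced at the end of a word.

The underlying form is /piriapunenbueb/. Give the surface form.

Rule 1 (nasal place assimilation): /n/ precedes the labial consonant /b/, so it assimilates in place to [m]. /piriapunenbueb/ → piriapunembueb.
Rule 2 (intervocalic voicing): /p/ is a voiceless obstruent between vowels /a/ and /u/, so it voices to [b]. /piriapunembueb/ → piriabunembueb.
Rule 3 (pre-rhotic lowering): /i/ is a high vowel immediately before /r/, so it lowers to [e]. /piriabunembueb/ → periabunembueb.
Rule 4 (final devoicing): /b/ is a voiced stop in word-final position, so it devoices to [p]. /periabunembueb/ → periabunembuep.

periabunembuep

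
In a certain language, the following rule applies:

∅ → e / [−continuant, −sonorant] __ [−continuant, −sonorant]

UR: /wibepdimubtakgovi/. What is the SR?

/p/ and /d/ form a stop–stop cluster, so [e] is inserted between them.
/b/ and /t/ form a stop–stop cluster, so [e] is inserted between them.
/k/ and /g/ form a stop–stop cluster, so [e] is inserted between them.
Surface form: [wibepedimubetakegovi].

wibepedimubetakegovi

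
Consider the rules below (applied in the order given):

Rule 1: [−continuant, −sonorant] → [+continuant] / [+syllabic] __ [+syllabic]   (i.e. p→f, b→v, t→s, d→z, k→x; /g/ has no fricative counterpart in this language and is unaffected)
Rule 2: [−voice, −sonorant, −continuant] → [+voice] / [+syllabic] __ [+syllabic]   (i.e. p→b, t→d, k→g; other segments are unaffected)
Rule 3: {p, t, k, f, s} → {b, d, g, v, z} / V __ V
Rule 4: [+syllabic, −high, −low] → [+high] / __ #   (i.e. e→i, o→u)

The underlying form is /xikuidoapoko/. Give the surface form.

Rule 1 (intervocalic spirantization): /k/ is a stop between vowels /i/ and /u/, so it spirantizes to the fricative [x]. /d/ is a stop between vowels /i/ and /o/, so it spirantizes to the fricative [z]. /p/ is a stop between vowels /a/ and /o/, so it spirantizes to the fricative [f]. /k/ is a stop between vowels /o/ and /o/, so it spirantizes to the fricative [x]. /xikuidoapoko/ → xixuizoafoxo.
Rule 2 (intervocalic voicing): no segment meets the environment; /xixuizoafoxo/ is unchanged.
Rule 3 (intervocalic voicing): /f/ is a voiceless obstruent between vowels /a/ and /o/, so it voices to [v]. /xixuizoafoxo/ → xixuizoavoxo.
Rule 4 (final vowel raising): /o/ is a mid vowel in word-final position, so it raises to [u]. /xixuizoavoxo/ → xixuizoavoxu.

xixuizoavoxu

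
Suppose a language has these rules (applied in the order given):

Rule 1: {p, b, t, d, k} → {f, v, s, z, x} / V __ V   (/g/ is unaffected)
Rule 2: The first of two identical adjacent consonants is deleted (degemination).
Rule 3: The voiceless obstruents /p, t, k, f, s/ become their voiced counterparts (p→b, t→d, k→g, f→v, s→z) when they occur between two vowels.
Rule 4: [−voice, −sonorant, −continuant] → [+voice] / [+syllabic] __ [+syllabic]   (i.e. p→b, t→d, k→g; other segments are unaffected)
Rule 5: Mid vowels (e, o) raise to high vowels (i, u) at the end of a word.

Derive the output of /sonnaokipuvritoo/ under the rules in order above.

Rule 1 (intervocalic spirantization): /k/ is a stop between vowels /o/ and /i/, so it spirantizes to the fricative [x]. /p/ is a stop between vowels /i/ and /u/, so it spirantizes to the fricative [f]. /t/ is a stop between vowels /i/ and /o/, so it spirantizes to the fricative [s]. /sonnaokipuvritoo/ → sonnaoxifuvrisoo.
Rule 2 (degemination): /nn/ is a geminate; the first /n/ deletes. /sonnaoxifuvrisoo/ → sonaoxifuvrisoo.
Rule 3 (intervocalic voicing): /f/ is a voiceless obstruent between vowels /i/ and /u/, so it voices to [v]. /s/ is a voiceless obstruent between vowels /i/ and /o/, so it voices to [z]. /sonaoxifuvrisoo/ → sonaoxivuvrizoo.
Rule 4 (intervocalic voicing): no segment meets the environment; /sonaoxivuvrizoo/ is unchanged.
Rule 5 (final vowel raising): /o/ is a mid vowel in word-final position, so it raises to [u]. /sonaoxivuvrizoo/ → sonaoxivuvrizou.

sonaoxivuvrizou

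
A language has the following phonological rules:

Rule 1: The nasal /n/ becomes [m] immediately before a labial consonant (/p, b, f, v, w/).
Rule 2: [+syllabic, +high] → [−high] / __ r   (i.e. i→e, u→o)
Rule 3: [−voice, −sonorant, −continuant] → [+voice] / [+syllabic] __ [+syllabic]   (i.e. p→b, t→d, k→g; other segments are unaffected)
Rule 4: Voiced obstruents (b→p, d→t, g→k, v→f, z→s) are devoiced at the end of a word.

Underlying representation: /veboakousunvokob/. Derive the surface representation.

Rule 1 (nasal place assimilation): /n/ precedes the labial consonant /v/, so it assimilates in place to [m]. /veboakousunvokob/ → veboakousumvokob.
Rule 2 (pre-rhotic lowering): no segment meets the environment; /veboakousumvokob/ is unchanged.
Rule 3 (intervocalic voicing): /k/ is a voiceless stop between vowels /a/ and /o/, so it voices to [g]. /k/ is a voiceless stop between vowels /o/ and /o/, so it voices to [g]. /veboakousumvokob/ → veboagousumvogob.
Rule 4 (final devoicing): /b/ is a voiced obstruent in word-final position, so it devoices to [p]. /veboagousumvogob/ → veboagousumvogop.

veboagousumvogop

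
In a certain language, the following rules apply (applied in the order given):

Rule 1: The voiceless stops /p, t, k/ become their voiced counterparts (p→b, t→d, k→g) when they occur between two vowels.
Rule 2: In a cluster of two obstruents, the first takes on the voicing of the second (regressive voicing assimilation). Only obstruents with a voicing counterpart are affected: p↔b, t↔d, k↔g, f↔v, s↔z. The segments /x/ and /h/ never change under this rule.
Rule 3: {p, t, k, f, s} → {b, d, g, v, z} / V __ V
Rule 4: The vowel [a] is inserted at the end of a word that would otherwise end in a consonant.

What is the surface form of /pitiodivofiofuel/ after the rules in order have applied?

pidiodivoviovuela

Rule 1 (intervocalic voicing): /t/ is a voiceless stop between vowels /i/ and /i/, so it voices to [d]. /pitiodivofiofuel/ → pidiodivofiofuel.
Rule 2 (regressive voicing assimilation): no segment meets the environment; /pidiodivofiofuel/ is unchanged.
Rule 3 (intervocalic voicing): /f/ is a voiceless obstruent between vowels /o/ and /i/, so it voices to [v]. /f/ is a voiceless obstruent between vowels /o/ and /u/, so it voices to [v]. /pidiodivofiofuel/ → pidiodivoviovuel.
Rule 4 (final a-epenthesis): the form ends in the consonant /l/, so [a] is inserted word-finally. /pidiodivoviovuel/ → pidiodivoviovuela.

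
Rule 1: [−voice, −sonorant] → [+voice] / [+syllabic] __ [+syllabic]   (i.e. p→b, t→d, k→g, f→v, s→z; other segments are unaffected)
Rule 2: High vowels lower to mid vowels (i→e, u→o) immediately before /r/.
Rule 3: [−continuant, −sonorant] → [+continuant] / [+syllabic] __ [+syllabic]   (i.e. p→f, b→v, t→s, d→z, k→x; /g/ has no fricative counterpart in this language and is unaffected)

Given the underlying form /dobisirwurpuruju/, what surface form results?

Rule 1 (intervocalic voicing): /s/ is a voiceless obstruent between vowels /i/ and /i/, so it voices to [z]. /dobisirwurpuruju/ → dobizirwurpuruju.
Rule 2 (pre-rhotic lowering): /i/ is a high vowel immediately before /r/, so it lowers to [e]. /u/ is a high vowel immediately before /r/, so it lowers to [o]. /u/ is a high vowel immediately before /r/, so it lowers to [o]. /dobizirwurpuruju/ → dobizerworporuju.
Rule 3 (intervocalic spirantization): /b/ is a stop between vowels /o/ and /i/, so it spirantizes to the fricative [v]. /dobizerworporuju/ → dovizerworporuju.

dovizerworporuju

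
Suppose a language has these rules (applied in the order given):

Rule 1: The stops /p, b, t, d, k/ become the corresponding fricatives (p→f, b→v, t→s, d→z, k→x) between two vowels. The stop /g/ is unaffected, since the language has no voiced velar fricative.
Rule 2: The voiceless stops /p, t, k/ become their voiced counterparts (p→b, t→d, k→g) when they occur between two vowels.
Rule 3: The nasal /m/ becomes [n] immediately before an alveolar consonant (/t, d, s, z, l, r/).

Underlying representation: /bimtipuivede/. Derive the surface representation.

bintifuiveze

Rule 1 (intervocalic spirantization): /p/ is a stop between vowels /i/ and /u/, so it spirantizes to the fricative [f]. /d/ is a stop between vowels /e/ and /e/, so it spirantizes to the fricative [z]. /bimtipuivede/ → bimtifuiveze.
Rule 2 (intervocalic voicing): no segment meets the environment; /bimtifuiveze/ is unchanged.
Rule 3 (nasal place assimilation): /m/ precedes the alveolar consonant /t/, so it assimilates in place to [n]. /bimtifuiveze/ → bintifuiveze.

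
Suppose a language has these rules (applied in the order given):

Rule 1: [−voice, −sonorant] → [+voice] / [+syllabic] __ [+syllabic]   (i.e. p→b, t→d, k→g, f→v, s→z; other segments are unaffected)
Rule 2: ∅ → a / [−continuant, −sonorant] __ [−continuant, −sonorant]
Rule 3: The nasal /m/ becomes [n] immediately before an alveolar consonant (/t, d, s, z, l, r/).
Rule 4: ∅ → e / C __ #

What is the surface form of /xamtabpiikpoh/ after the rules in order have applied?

Rule 1 (intervocalic voicing): no segment meets the environment; /xamtabpiikpoh/ is unchanged.
Rule 2 (stop-cluster a-epenthesis): /b/ and /p/ form a stop–stop cluster, so [a] is inserted between them. /k/ and /p/ form a stop–stop cluster, so [a] is inserted between them. /xamtabpiikpoh/ → xamtabapiikapoh.
Rule 3 (nasal place assimilation): /m/ precedes the alveolar consonant /t/, so it assimilates in place to [n]. /xamtabapiikapoh/ → xantabapiikapoh.
Rule 4 (final e-epenthesis): the form ends in the consonant /h/, so [e] is inserted word-finally. /xantabapiikapoh/ → xantabapiikapohe.

xantabapiikapohe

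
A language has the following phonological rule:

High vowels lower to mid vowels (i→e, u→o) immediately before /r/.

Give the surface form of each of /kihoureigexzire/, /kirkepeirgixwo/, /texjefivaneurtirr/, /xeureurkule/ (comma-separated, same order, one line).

/kihoureigexzire/: /u/ is a high vowel immediately before /r/, so it lowers to [o]. /i/ is a high vowel immediately before /r/, so it lowers to [e]. → [kihooreigexzere].
/kirkepeirgixwo/: /i/ is a high vowel immediately before /r/, so it lowers to [e]. /i/ is a high vowel immediately before /r/, so it lowers to [e]. → [kerkepeergixwo].
/texjefivaneurtirr/: /u/ is a high vowel immediately before /r/, so it lowers to [o]. /i/ is a high vowel immediately before /r/, so it lowers to [e]. → [texjefivaneorterr].
/xeureurkule/: /u/ is a high vowel immediately before /r/, so it lowers to [o]. /u/ is a high vowel immediately before /r/, so it lowers to [o]. → [xeoreorkule].

kihooreigexzere, kerkepeergixwo, texjefivaneorterr, xeoreorkule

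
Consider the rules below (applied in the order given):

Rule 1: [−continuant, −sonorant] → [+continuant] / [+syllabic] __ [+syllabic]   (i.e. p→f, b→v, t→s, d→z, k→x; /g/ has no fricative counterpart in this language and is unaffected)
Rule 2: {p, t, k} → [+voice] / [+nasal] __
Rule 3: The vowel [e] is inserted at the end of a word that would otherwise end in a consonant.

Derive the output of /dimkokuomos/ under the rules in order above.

Rule 1 (intervocalic spirantization): /k/ is a stop between vowels /o/ and /u/, so it spirantizes to the fricative [x]. /dimkokuomos/ → dimkoxuomos.
Rule 2 (post-nasal voicing): /k/ is a voiceless stop immediately after the nasal /m/, so it voices to [g]. /dimkoxuomos/ → dimgoxuomos.
Rule 3 (final e-epenthesis): the form ends in the consonant /s/, so [e] is inserted word-finally. /dimgoxuomos/ → dimgoxuomose.

dimgoxuomose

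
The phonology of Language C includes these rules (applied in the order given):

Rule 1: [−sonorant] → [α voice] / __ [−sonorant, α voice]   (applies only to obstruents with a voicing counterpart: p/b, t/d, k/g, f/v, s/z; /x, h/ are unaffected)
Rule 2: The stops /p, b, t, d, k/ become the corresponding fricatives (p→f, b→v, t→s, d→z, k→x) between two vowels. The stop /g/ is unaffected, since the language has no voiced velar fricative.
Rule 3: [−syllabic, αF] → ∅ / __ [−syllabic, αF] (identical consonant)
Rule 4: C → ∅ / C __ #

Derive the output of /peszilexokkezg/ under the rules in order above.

Rule 1 (regressive voicing assimilation): /s/ precedes the voiced obstruent /z/, so it voices to [z] by assimilation. /peszilexokkezg/ → pezzilexokkezg.
Rule 2 (intervocalic spirantization): no segment meets the environment; /pezzilexokkezg/ is unchanged.
Rule 3 (degemination): /zz/ is a geminate; the first /z/ deletes. /kk/ is a geminate; the first /k/ deletes. /pezzilexokkezg/ → pezilexokezg.
Rule 4 (final cluster simplification): /g/ is the second consonant of a word-final cluster /zg/, so it deletes. /pezilexokezg/ → pezilexokez.

pezilexokez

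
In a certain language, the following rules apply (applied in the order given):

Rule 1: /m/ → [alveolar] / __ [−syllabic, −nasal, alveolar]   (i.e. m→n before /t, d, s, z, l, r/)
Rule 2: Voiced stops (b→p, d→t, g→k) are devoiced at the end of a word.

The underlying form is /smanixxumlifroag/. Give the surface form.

smanixxunlifroak

Rule 1 (nasal place assimilation): /m/ precedes the alveolar consonant /l/, so it assimilates in place to [n]. /smanixxumlifroag/ → smanixxunlifroag.
Rule 2 (final devoicing): /g/ is a voiced stop in word-final position, so it devoices to [k]. /smanixxunlifroag/ → smanixxunlifroak.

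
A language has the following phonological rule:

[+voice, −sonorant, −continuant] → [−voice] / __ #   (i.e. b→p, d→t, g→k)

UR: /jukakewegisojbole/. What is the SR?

jukakewegisojbole

No segment of /jukakewegisojbole/ meets the structural description of the rule, so the form surfaces unchanged.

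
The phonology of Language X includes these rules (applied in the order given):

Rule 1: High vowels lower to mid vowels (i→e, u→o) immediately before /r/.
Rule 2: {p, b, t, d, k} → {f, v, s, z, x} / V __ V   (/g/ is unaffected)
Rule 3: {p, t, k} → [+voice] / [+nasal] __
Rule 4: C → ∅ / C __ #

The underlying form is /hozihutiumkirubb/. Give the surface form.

Rule 1 (pre-rhotic lowering): /i/ is a high vowel immediately before /r/, so it lowers to [e]. /hozihutiumkirubb/ → hozihutiumkerubb.
Rule 2 (intervocalic spirantization): /t/ is a stop between vowels /u/ and /i/, so it spirantizes to the fricative [s]. /hozihutiumkerubb/ → hozihusiumkerubb.
Rule 3 (post-nasal voicing): /k/ is a voiceless stop immediately after the nasal /m/, so it voices to [g]. /hozihusiumkerubb/ → hozihusiumgerubb.
Rule 4 (final cluster simplification): /b/ is the second consonant of a word-final cluster /bb/, so it deletes. /hozihusiumgerubb/ → hozihusiumgerub.

hozihusiumgerub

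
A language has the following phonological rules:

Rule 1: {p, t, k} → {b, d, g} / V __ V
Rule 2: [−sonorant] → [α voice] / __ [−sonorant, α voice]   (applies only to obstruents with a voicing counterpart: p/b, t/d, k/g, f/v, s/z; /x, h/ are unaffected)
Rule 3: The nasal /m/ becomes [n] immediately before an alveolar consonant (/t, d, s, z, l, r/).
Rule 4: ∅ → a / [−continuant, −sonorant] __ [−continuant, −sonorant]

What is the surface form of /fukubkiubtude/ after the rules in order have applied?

Rule 1 (intervocalic voicing): /k/ is a voiceless stop between vowels /u/ and /u/, so it voices to [g]. /fukubkiubtude/ → fugubkiubtude.
Rule 2 (regressive voicing assimilation): /b/ precedes the voiceless obstruent /k/, so it devoices to [p] by assimilation. /b/ precedes the voiceless obstruent /t/, so it devoices to [p] by assimilation. /fugubkiubtude/ → fugupkiuptude.
Rule 3 (nasal place assimilation): no segment meets the environment; /fugupkiuptude/ is unchanged.
Rule 4 (stop-cluster a-epenthesis): /p/ and /k/ form a stop–stop cluster, so [a] is inserted between them. /p/ and /t/ form a stop–stop cluster, so [a] is inserted between them. /fugupkiuptude/ → fugupakiupatude.

fugupakiupatude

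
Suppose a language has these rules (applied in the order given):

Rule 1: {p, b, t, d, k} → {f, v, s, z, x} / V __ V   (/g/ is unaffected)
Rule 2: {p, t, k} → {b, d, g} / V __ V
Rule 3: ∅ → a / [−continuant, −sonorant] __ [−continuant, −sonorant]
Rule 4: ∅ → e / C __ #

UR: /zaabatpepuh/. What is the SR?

zaavatapefuhe

Rule 1 (intervocalic spirantization): /b/ is a stop between vowels /a/ and /a/, so it spirantizes to the fricative [v]. /p/ is a stop between vowels /e/ and /u/, so it spirantizes to the fricative [f]. /zaabatpepuh/ → zaavatpefuh.
Rule 2 (intervocalic voicing): no segment meets the environment; /zaavatpefuh/ is unchanged.
Rule 3 (stop-cluster a-epenthesis): /t/ and /p/ form a stop–stop cluster, so [a] is inserted between them. /zaavatpefuh/ → zaavatapefuh.
Rule 4 (final e-epenthesis): the form ends in the consonant /h/, so [e] is inserted word-finally. /zaavatapefuh/ → zaavatapefuhe.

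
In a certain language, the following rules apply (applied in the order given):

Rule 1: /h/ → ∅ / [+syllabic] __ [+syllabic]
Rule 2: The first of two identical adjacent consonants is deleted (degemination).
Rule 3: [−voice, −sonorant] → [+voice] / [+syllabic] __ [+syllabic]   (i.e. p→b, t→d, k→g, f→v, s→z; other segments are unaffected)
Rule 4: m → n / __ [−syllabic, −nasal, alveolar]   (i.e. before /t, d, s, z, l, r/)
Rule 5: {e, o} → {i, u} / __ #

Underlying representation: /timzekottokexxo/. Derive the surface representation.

Rule 1 (intervocalic h-deletion): no segment meets the environment; /timzekottokexxo/ is unchanged.
Rule 2 (degemination): /tt/ is a geminate; the first /t/ deletes. /xx/ is a geminate; the first /x/ deletes. /timzekottokexxo/ → timzekotokexo.
Rule 3 (intervocalic voicing): /k/ is a voiceless obstruent between vowels /e/ and /o/, so it voices to [g]. /t/ is a voiceless obstruent between vowels /o/ and /o/, so it voices to [d]. /k/ is a voiceless obstruent between vowels /o/ and /e/, so it voices to [g]. /timzekotokexo/ → timzegodogexo.
Rule 4 (nasal place assimilation): /m/ precedes the alveolar consonant /z/, so it assimilates in place to [n]. /timzegodogexo/ → tinzegodogexo.
Rule 5 (final vowel raising): /o/ is a mid vowel in word-final position, so it raises to [u]. /tinzegodogexo/ → tinzegodogexu.

tinzegodogexu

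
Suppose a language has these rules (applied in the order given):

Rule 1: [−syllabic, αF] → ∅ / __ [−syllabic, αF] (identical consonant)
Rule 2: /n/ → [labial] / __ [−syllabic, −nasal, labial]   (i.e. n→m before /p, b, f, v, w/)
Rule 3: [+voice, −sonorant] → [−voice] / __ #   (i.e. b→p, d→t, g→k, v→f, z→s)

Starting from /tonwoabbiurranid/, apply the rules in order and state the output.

Rule 1 (degemination): /bb/ is a geminate; the first /b/ deletes. /rr/ is a geminate; the first /r/ deletes. /tonwoabbiurranid/ → tonwoabiuranid.
Rule 2 (nasal place assimilation): /n/ precedes the labial consonant /w/, so it assimilates in place to [m]. /tonwoabiuranid/ → tomwoabiuranid.
Rule 3 (final devoicing): /d/ is a voiced obstruent in word-final position, so it devoices to [t]. /tomwoabiuranid/ → tomwoabiuranit.

tomwoabiuranit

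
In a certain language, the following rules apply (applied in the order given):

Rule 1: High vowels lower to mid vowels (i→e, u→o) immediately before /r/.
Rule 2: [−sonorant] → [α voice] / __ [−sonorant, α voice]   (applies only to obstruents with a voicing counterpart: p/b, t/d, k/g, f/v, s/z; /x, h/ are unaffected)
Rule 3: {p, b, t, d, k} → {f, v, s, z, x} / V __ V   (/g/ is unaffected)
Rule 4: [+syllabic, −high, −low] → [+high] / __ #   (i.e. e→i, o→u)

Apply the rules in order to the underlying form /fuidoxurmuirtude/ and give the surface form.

fuizoxormuertuzi

Rule 1 (pre-rhotic lowering): /u/ is a high vowel immediately before /r/, so it lowers to [o]. /i/ is a high vowel immediately before /r/, so it lowers to [e]. /fuidoxurmuirtude/ → fuidoxormuertude.
Rule 2 (regressive voicing assimilation): no segment meets the environment; /fuidoxormuertude/ is unchanged.
Rule 3 (intervocalic spirantization): /d/ is a stop between vowels /i/ and /o/, so it spirantizes to the fricative [z]. /d/ is a stop between vowels /u/ and /e/, so it spirantizes to the fricative [z]. /fuidoxormuertude/ → fuizoxormuertuze.
Rule 4 (final vowel raising): /e/ is a mid vowel in word-final position, so it raises to [i]. /fuizoxormuertuze/ → fuizoxormuertuzi.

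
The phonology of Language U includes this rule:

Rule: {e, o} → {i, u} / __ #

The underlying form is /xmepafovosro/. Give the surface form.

Scanning /xmepafovosro/: /e/ at position 3 is not in the conditioning environment; /o/ at position 7 is not in the conditioning environment; /o/ at position 9 is not in the conditioning environment; /o/ is a mid vowel in word-final position, so it raises to [u].
Result: [xmepafovosru].

xmepafovosru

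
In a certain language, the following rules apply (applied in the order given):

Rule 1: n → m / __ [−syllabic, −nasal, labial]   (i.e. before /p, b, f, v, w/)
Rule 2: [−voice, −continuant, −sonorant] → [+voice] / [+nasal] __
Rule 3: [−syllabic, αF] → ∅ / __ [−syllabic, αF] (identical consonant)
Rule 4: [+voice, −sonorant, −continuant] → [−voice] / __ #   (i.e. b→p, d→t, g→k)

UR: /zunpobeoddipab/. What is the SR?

zumbobeodipap

Rule 1 (nasal place assimilation): /n/ precedes the labial consonant /p/, so it assimilates in place to [m]. /zunpobeoddipab/ → zumpobeoddipab.
Rule 2 (post-nasal voicing): /p/ is a voiceless stop immediately after the nasal /m/, so it voices to [b]. /zumpobeoddipab/ → zumbobeoddipab.
Rule 3 (degemination): /dd/ is a geminate; the first /d/ deletes. /zumbobeoddipab/ → zumbobeodipab.
Rule 4 (final devoicing): /b/ is a voiced stop in word-final position, so it devoices to [p]. /zumbobeodipab/ → zumbobeodipap.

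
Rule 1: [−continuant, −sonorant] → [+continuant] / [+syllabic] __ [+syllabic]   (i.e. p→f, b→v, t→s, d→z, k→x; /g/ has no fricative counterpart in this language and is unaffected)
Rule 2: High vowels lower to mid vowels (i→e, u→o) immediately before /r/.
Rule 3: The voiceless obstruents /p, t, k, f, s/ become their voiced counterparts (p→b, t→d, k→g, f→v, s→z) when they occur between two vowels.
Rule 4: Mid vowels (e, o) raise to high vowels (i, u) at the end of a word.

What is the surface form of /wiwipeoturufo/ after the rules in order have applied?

Rule 1 (intervocalic spirantization): /p/ is a stop between vowels /i/ and /e/, so it spirantizes to the fricative [f]. /t/ is a stop between vowels /o/ and /u/, so it spirantizes to the fricative [s]. /wiwipeoturufo/ → wiwifeosurufo.
Rule 2 (pre-rhotic lowering): /u/ is a high vowel immediately before /r/, so it lowers to [o]. /wiwifeosurufo/ → wiwifeosorufo.
Rule 3 (intervocalic voicing): /f/ is a voiceless obstruent between vowels /i/ and /e/, so it voices to [v]. /s/ is a voiceless obstruent between vowels /o/ and /o/, so it voices to [z]. /f/ is a voiceless obstruent between vowels /u/ and /o/, so it voices to [v]. /wiwifeosorufo/ → wiwiveozoruvo.
Rule 4 (final vowel raising): /o/ is a mid vowel in word-final position, so it raises to [u]. /wiwiveozoruvo/ → wiwiveozoruvu.

wiwiveozoruvu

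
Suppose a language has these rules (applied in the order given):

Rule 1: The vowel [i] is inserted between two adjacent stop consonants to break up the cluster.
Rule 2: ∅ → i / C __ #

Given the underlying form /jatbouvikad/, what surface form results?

Rule 1 (stop-cluster i-epenthesis): /t/ and /b/ form a stop–stop cluster, so [i] is inserted between them. /jatbouvikad/ → jatibouvikad.
Rule 2 (final i-epenthesis): the form ends in the consonant /d/, so [i] is inserted word-finally. /jatibouvikad/ → jatibouvikadi.

jatibouvikadi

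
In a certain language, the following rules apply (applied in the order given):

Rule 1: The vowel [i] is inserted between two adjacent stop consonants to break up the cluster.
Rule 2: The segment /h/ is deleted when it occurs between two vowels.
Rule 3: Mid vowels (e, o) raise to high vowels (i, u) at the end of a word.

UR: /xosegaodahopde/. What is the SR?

Rule 1 (stop-cluster i-epenthesis): /p/ and /d/ form a stop–stop cluster, so [i] is inserted between them. /xosegaodahopde/ → xosegaodahopide.
Rule 2 (intervocalic h-deletion): /h/ occurs between vowels /a/ and /o/, so it deletes. /xosegaodahopide/ → xosegaodaopide.
Rule 3 (final vowel raising): /e/ is a mid vowel in word-final position, so it raises to [i]. /xosegaodaopide/ → xosegaodaopidi.

xosegaodaopidi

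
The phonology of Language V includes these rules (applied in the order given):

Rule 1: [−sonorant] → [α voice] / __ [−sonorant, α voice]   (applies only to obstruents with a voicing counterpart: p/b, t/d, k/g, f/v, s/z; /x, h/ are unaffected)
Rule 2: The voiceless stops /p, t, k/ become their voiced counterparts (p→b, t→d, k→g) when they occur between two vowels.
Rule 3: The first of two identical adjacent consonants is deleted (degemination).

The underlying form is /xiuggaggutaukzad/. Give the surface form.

xiugagudaugzad

Rule 1 (regressive voicing assimilation): /k/ precedes the voiced obstruent /z/, so it voices to [g] by assimilation. /xiuggaggutaukzad/ → xiuggaggutaugzad.
Rule 2 (intervocalic voicing): /t/ is a voiceless stop between vowels /u/ and /a/, so it voices to [d]. /xiuggaggutaugzad/ → xiuggaggudaugzad.
Rule 3 (degemination): /gg/ is a geminate; the first /g/ deletes. /gg/ is a geminate; the first /g/ deletes. /xiuggaggudaugzad/ → xiugagudaugzad.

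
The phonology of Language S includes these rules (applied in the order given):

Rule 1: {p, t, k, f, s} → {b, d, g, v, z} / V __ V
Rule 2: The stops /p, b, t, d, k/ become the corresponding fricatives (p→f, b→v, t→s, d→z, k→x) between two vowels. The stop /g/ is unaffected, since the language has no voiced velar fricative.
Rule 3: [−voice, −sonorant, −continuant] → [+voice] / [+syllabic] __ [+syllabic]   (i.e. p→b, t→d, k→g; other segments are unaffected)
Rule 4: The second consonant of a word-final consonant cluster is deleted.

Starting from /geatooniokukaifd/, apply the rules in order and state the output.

Rule 1 (intervocalic voicing): /t/ is a voiceless obstruent between vowels /a/ and /o/, so it voices to [d]. /k/ is a voiceless obstruent between vowels /o/ and /u/, so it voices to [g]. /k/ is a voiceless obstruent between vowels /u/ and /a/, so it voices to [g]. /geatooniokukaifd/ → geadooniogugaifd.
Rule 2 (intervocalic spirantization): /d/ is a stop between vowels /a/ and /o/, so it spirantizes to the fricative [z]. /geadooniogugaifd/ → geazooniogugaifd.
Rule 3 (intervocalic voicing): no segment meets the environment; /geazooniogugaifd/ is unchanged.
Rule 4 (final cluster simplification): /d/ is the second consonant of a word-final cluster /fd/, so it deletes. /geazooniogugaifd/ → geazooniogugaif.

geazooniogugaif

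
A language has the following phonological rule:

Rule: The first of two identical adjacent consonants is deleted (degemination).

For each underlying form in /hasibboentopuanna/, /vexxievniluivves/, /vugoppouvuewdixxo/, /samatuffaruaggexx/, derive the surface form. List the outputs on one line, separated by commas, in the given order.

/hasibboentopuanna/: /bb/ is a geminate; the first /b/ deletes. /nn/ is a geminate; the first /n/ deletes. → [hasiboentopuana].
/vexxievniluivves/: /xx/ is a geminate; the first /x/ deletes. /vv/ is a geminate; the first /v/ deletes. → [vexievniluives].
/vugoppouvuewdixxo/: /pp/ is a geminate; the first /p/ deletes. /xx/ is a geminate; the first /x/ deletes. → [vugopouvuewdixo].
/samatuffaruaggexx/: /ff/ is a geminate; the first /f/ deletes. /gg/ is a geminate; the first /g/ deletes. /xx/ is a geminate; the first /x/ deletes. → [samatufaruagex].

hasiboentopuana, vexievniluives, vugopouvuewdixo, samatufaruagex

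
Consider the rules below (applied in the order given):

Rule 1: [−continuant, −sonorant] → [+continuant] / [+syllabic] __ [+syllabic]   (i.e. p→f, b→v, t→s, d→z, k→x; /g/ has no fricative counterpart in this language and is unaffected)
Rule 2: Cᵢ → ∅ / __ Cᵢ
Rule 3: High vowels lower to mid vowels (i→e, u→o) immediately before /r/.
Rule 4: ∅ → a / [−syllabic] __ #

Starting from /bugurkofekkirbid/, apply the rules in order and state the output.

bugorkofekerbida

Rule 1 (intervocalic spirantization): no segment meets the environment; /bugurkofekkirbid/ is unchanged.
Rule 2 (degemination): /kk/ is a geminate; the first /k/ deletes. /bugurkofekkirbid/ → bugurkofekirbid.
Rule 3 (pre-rhotic lowering): /u/ is a high vowel immediately before /r/, so it lowers to [o]. /i/ is a high vowel immediately before /r/, so it lowers to [e]. /bugurkofekirbid/ → bugorkofekerbid.
Rule 4 (final a-epenthesis): the form ends in the consonant /d/, so [a] is inserted word-finally. /bugorkofekerbid/ → bugorkofekerbida.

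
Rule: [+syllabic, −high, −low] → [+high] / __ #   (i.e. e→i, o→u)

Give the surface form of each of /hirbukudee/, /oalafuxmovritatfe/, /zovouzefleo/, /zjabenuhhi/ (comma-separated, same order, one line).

hirbukudei, oalafuxmovritatfi, zovouzefleu, zjabenuhhi

/hirbukudee/: /e/ is a mid vowel in word-final position, so it raises to [i]. → [hirbukudei].
/oalafuxmovritatfe/: /e/ is a mid vowel in word-final position, so it raises to [i]. → [oalafuxmovritatfi].
/zovouzefleo/: /o/ is a mid vowel in word-final position, so it raises to [u]. → [zovouzefleu].
/zjabenuhhi/: the rule's environment is not met; surfaces unchanged as [zjabenuhhi].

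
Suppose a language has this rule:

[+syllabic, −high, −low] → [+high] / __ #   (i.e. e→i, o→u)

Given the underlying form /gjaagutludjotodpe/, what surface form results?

Scanning /gjaagutludjotodpe/: /o/ at position 12 is not in the conditioning environment; /o/ at position 14 is not in the conditioning environment; /e/ is a mid vowel in word-final position, so it raises to [i].
Result: [gjaagutludjotodpi].

gjaagutludjotodpi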